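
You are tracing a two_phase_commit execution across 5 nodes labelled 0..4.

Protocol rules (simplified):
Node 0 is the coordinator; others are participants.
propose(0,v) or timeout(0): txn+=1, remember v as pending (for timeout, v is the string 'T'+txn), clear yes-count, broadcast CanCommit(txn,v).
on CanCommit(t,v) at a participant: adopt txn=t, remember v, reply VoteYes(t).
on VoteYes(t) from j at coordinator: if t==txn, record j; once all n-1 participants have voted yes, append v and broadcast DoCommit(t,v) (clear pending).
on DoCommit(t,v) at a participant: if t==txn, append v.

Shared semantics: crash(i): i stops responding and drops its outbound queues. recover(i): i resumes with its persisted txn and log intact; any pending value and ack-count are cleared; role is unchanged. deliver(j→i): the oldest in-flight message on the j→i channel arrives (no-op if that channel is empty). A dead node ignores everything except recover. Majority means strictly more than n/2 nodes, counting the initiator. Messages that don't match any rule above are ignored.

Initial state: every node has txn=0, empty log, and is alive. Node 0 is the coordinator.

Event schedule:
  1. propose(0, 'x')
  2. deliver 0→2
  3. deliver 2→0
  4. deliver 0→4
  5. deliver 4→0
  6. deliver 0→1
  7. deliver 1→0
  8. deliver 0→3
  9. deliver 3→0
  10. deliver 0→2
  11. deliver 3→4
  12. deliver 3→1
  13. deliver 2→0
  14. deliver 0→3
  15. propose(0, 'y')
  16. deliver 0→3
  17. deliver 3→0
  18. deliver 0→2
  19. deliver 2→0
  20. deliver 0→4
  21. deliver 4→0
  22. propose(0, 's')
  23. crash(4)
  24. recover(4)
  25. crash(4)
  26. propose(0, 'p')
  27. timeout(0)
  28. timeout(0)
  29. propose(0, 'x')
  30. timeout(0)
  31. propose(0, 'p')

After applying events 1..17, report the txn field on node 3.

2

step 1 propose(0,'x'): 0={coor,t=1,log=-}
step 2 deliver 0→2: 2={part,t=1,log=-}
step 3 deliver 2→0: —
step 4 deliver 0→4: 4={part,t=1,log=-}
step 5 deliver 4→0: —
step 6 deliver 0→1: 1={part,t=1,log=-}
step 7 deliver 1→0: —
step 8 deliver 0→3: 3={part,t=1,log=-}
step 9 deliver 3→0: 0={coor,t=1,log=x}
step 10 deliver 0→2: 2={part,t=1,log=x}
step 11 deliver 3→4: —
step 12 deliver 3→1: —
step 13 deliver 2→0: —
step 14 deliver 0→3: 3={part,t=1,log=x}
step 15 propose(0,'y'): 0={coor,t=2,log=x}
step 16 deliver 0→3: 3={part,t=2,log=x}
step 17 deliver 3→0: —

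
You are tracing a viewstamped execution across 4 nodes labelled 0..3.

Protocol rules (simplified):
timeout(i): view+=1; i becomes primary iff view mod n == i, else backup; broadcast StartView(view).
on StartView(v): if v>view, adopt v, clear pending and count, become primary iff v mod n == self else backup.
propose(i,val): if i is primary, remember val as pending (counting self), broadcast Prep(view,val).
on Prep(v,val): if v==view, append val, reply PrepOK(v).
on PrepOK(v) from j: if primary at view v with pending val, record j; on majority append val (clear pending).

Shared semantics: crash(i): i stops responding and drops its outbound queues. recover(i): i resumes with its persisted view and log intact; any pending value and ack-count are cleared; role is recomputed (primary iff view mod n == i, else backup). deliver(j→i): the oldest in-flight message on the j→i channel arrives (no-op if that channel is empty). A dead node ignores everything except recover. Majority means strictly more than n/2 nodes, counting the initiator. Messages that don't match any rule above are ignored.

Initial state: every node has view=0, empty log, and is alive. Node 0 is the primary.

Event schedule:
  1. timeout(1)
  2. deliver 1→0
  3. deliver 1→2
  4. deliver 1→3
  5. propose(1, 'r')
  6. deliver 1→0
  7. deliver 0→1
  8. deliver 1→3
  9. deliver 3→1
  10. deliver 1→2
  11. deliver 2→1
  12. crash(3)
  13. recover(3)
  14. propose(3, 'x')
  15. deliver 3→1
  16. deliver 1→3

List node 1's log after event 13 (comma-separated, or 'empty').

[1] timeout(1) → N1(prim v1 [-])
[2] deliver 1→0 → N0(back v1 [-])
[3] deliver 1→2 → N2(back v1 [-])
[4] deliver 1→3 → N3(back v1 [-])
[5] propose(1,'r') → ∅
[6] deliver 1→0 → N0(back v1 [r])
[7] deliver 0→1 → ∅
[8] deliver 1→3 → N3(back v1 [r])
[9] deliver 3→1 → N1(prim v1 [r])
[10] deliver 1→2 → N2(back v1 [r])
[11] deliver 2→1 → ∅
[12] crash(3) → N3(✗back v1 [r])
[13] recover(3) → N3(back v1 [r])

r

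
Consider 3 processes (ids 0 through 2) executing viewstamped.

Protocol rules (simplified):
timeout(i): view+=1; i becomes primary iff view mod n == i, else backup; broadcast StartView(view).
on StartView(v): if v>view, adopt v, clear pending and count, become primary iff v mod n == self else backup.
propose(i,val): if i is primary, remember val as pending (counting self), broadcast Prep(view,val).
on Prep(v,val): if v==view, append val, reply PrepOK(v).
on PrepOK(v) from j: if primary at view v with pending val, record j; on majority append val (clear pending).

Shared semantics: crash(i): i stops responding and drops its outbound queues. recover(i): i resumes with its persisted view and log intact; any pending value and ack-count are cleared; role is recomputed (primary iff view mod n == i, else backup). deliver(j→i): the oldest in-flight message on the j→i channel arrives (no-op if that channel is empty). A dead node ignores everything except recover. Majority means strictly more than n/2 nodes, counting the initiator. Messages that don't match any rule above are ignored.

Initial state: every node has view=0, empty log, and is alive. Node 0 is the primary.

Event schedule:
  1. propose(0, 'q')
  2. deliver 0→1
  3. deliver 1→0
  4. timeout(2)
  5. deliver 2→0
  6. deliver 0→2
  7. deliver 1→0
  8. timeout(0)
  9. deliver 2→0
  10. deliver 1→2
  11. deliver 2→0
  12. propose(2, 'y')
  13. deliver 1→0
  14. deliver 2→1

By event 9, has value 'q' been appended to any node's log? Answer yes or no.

yes

step 1 propose(0,'q'): —
step 2 deliver 0→1: 1={back,v=0,log=q}
step 3 deliver 1→0: 0={prim,v=0,log=q}
step 4 timeout(2): 2={back,v=1,log=-}
step 5 deliver 2→0: 0={back,v=1,log=q}
step 6 deliver 0→2: —
step 7 deliver 1→0: —
step 8 timeout(0): 0={back,v=2,log=q}
step 9 deliver 2→0: —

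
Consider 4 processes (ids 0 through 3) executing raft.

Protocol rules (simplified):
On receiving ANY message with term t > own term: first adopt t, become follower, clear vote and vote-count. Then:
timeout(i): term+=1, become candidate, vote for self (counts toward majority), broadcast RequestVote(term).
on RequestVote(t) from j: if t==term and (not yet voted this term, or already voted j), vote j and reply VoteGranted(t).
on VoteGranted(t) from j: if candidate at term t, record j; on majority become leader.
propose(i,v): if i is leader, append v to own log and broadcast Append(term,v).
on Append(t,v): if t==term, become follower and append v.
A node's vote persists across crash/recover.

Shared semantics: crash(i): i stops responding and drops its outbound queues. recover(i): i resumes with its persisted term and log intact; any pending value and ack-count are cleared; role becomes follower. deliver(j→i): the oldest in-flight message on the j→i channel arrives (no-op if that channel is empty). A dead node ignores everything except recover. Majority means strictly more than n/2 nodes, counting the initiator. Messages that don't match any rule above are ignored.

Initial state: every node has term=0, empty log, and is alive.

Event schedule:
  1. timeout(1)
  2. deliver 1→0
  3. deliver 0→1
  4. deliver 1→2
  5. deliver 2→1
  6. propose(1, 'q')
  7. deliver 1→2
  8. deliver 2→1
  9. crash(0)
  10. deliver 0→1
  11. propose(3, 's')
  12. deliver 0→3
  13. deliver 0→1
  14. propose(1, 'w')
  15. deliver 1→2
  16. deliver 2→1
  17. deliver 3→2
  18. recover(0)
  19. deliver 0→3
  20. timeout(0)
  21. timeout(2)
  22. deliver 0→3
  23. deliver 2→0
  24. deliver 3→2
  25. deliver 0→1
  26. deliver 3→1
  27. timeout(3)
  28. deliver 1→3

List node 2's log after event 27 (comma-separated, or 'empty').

q,w

step 1 timeout(1): 1={cand,t=1,log=-}
step 2 deliver 1→0: 0={foll,t=1,log=-}
step 3 deliver 0→1: —
step 4 deliver 1→2: 2={foll,t=1,log=-}
step 5 deliver 2→1: 1={lead,t=1,log=-}
step 6 propose(1,'q'): 1={lead,t=1,log=q}
step 7 deliver 1→2: 2={foll,t=1,log=q}
step 8 deliver 2→1: —
step 9 crash(0): 0={✗foll,t=1,log=-}
step 10 deliver 0→1: —
step 11 propose(3,'s'): —
step 12 deliver 0→3: —
step 13 deliver 0→1: —
step 14 propose(1,'w'): 1={lead,t=1,log=q,w}
step 15 deliver 1→2: 2={foll,t=1,log=q,w}
step 16 deliver 2→1: —
step 17 deliver 3→2: —
step 18 recover(0): 0={foll,t=1,log=-}
step 19 deliver 0→3: —
step 20 timeout(0): 0={cand,t=2,log=-}
step 21 timeout(2): 2={cand,t=2,log=q,w}
step 22 deliver 0→3: 3={foll,t=2,log=-}
step 23 deliver 2→0: —
step 24 deliver 3→2: —
step 25 deliver 0→1: 1={foll,t=2,log=q,w}
step 26 deliver 3→1: —
step 27 timeout(3): 3={cand,t=3,log=-}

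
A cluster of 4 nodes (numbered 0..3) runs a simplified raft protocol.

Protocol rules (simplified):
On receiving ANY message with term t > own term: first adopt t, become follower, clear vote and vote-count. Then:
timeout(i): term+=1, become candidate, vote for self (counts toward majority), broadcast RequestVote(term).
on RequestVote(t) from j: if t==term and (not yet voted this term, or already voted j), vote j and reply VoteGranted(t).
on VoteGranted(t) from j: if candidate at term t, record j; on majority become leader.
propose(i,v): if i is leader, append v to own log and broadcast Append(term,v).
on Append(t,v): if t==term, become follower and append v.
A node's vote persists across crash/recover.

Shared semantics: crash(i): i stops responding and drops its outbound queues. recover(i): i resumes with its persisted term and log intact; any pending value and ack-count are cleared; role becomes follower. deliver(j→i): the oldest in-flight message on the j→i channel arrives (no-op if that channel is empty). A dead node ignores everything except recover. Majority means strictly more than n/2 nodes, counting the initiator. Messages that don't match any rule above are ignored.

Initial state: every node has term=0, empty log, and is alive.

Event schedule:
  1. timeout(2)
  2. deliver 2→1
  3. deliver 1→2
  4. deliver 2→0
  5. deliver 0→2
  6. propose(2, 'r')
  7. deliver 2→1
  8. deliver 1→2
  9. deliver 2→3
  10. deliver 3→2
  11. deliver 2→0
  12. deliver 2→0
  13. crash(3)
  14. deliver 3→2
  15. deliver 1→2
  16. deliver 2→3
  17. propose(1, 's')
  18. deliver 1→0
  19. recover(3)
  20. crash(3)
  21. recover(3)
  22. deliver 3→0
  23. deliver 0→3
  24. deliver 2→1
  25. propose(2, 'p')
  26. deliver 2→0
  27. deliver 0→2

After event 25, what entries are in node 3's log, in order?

empty

e1 timeout(2): 2[cand,t=1,-]
e2 deliver 2→1: 1[foll,t=1,-]
e3 deliver 1→2: ·
e4 deliver 2→0: 0[foll,t=1,-]
e5 deliver 0→2: 2[lead,t=1,-]
e6 propose(2,'r'): 2[lead,t=1,r]
e7 deliver 2→1: 1[foll,t=1,r]
e8 deliver 1→2: ·
e9 deliver 2→3: 3[foll,t=1,-]
e10 deliver 3→2: ·
e11 deliver 2→0: 0[foll,t=1,r]
e12 deliver 2→0: ·
e13 crash(3): 3[✗foll,t=1,-]
e14 deliver 3→2: ·
e15 deliver 1→2: ·
e16 deliver 2→3: ·
e17 propose(1,'s'): ·
e18 deliver 1→0: ·
e19 recover(3): 3[foll,t=1,-]
e20 crash(3): 3[✗foll,t=1,-]
e21 recover(3): 3[foll,t=1,-]
e22 deliver 3→0: ·
e23 deliver 0→3: ·
e24 deliver 2→1: ·
e25 propose(2,'p'): 2[lead,t=1,r,p]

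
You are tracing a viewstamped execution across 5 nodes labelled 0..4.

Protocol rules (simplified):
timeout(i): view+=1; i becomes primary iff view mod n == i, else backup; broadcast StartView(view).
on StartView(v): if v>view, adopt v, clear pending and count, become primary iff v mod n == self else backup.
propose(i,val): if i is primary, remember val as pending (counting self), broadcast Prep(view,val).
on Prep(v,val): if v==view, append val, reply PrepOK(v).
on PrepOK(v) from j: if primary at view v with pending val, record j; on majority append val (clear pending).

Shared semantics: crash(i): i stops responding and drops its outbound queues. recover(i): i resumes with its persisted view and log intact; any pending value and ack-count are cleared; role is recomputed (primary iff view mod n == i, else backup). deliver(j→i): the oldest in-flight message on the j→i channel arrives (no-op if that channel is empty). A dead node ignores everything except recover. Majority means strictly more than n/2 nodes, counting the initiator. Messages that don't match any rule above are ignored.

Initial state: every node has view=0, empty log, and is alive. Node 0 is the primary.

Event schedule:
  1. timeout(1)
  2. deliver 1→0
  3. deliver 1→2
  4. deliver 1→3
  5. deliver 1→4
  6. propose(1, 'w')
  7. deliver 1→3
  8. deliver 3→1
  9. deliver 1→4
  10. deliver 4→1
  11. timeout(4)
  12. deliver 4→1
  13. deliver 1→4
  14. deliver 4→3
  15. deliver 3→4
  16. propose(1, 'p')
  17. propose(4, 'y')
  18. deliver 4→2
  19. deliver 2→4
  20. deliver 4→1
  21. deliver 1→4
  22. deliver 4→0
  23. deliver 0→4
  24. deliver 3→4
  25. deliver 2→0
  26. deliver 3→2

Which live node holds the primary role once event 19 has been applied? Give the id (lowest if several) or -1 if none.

e1 timeout(1): 1[prim,v=1,-]
e2 deliver 1→0: 0[back,v=1,-]
e3 deliver 1→2: 2[back,v=1,-]
e4 deliver 1→3: 3[back,v=1,-]
e5 deliver 1→4: 4[back,v=1,-]
e6 propose(1,'w'): ·
e7 deliver 1→3: 3[back,v=1,w]
e8 deliver 3→1: ·
e9 deliver 1→4: 4[back,v=1,w]
e10 deliver 4→1: 1[prim,v=1,w]
e11 timeout(4): 4[back,v=2,w]
e12 deliver 4→1: 1[back,v=2,w]
e13 deliver 1→4: ·
e14 deliver 4→3: 3[back,v=2,w]
e15 deliver 3→4: ·
e16 propose(1,'p'): ·
e17 propose(4,'y'): ·
e18 deliver 4→2: 2[prim,v=2,-]
e19 deliver 2→4: ·

2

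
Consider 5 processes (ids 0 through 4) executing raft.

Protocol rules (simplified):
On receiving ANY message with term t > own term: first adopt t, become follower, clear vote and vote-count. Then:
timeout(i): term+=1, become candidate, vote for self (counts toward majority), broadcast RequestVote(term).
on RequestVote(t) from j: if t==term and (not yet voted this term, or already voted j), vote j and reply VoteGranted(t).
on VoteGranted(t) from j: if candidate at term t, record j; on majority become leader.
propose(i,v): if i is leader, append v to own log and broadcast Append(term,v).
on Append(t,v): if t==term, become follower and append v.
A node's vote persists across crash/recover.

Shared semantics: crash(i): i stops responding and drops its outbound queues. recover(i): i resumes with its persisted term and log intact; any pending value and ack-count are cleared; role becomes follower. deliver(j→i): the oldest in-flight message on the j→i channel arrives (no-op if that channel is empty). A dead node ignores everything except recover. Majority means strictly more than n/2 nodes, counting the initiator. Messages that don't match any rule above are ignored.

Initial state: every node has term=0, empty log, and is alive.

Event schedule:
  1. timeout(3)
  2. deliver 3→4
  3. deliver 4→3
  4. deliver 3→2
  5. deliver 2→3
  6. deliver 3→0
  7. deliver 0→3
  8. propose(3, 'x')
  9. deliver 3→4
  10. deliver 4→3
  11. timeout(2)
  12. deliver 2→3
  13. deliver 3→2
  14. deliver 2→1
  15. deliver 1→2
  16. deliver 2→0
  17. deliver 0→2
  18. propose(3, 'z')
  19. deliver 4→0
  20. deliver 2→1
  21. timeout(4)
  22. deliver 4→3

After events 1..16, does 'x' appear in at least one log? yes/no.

1. timeout(3):  <3:cand t1 ->
2. deliver 3→4:  <4:foll t1 ->
3. deliver 4→3:  nop
4. deliver 3→2:  <2:foll t1 ->
5. deliver 2→3:  <3:lead t1 ->
6. deliver 3→0:  <0:foll t1 ->
7. deliver 0→3:  nop
8. propose(3,'x'):  <3:lead t1 x>
9. deliver 3→4:  <4:foll t1 x>
10. deliver 4→3:  nop
11. timeout(2):  <2:cand t2 ->
12. deliver 2→3:  <3:foll t2 x>
13. deliver 3→2:  nop
14. deliver 2→1:  <1:foll t2 ->
15. deliver 1→2:  nop
16. deliver 2→0:  <0:foll t2 ->

yes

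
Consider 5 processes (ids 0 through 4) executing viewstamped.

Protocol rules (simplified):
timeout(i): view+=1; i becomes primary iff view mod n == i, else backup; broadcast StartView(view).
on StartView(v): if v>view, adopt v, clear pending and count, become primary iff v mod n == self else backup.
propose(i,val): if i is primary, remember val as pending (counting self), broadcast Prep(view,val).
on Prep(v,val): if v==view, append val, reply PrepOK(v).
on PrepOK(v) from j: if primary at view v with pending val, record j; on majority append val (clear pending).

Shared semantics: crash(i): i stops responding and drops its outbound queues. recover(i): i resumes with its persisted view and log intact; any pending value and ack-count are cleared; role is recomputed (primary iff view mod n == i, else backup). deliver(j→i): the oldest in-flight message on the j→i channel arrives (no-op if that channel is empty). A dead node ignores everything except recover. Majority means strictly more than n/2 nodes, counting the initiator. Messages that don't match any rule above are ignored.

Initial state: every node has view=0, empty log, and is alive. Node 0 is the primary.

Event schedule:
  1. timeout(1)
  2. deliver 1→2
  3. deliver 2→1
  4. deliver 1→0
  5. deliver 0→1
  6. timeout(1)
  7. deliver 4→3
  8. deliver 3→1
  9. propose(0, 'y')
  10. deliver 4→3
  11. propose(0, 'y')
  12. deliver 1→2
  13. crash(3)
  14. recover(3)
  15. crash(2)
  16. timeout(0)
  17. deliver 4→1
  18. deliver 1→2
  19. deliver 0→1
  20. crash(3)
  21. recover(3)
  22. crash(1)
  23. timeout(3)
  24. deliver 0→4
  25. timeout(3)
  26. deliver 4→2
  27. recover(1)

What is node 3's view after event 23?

1. timeout(1):  <1:prim v1 ->
2. deliver 1→2:  <2:back v1 ->
3. deliver 2→1:  nop
4. deliver 1→0:  <0:back v1 ->
5. deliver 0→1:  nop
6. timeout(1):  <1:back v2 ->
7. deliver 4→3:  nop
8. deliver 3→1:  nop
9. propose(0,'y'):  nop
10. deliver 4→3:  nop
11. propose(0,'y'):  nop
12. deliver 1→2:  <2:prim v2 ->
13. crash(3):  <3:✗back v0 ->
14. recover(3):  <3:back v0 ->
15. crash(2):  <2:✗prim v2 ->
16. timeout(0):  <0:back v2 ->
17. deliver 4→1:  nop
18. deliver 1→2:  nop
19. deliver 0→1:  nop
20. crash(3):  <3:✗back v0 ->
21. recover(3):  <3:back v0 ->
22. crash(1):  <1:✗back v2 ->
23. timeout(3):  <3:back v1 ->

1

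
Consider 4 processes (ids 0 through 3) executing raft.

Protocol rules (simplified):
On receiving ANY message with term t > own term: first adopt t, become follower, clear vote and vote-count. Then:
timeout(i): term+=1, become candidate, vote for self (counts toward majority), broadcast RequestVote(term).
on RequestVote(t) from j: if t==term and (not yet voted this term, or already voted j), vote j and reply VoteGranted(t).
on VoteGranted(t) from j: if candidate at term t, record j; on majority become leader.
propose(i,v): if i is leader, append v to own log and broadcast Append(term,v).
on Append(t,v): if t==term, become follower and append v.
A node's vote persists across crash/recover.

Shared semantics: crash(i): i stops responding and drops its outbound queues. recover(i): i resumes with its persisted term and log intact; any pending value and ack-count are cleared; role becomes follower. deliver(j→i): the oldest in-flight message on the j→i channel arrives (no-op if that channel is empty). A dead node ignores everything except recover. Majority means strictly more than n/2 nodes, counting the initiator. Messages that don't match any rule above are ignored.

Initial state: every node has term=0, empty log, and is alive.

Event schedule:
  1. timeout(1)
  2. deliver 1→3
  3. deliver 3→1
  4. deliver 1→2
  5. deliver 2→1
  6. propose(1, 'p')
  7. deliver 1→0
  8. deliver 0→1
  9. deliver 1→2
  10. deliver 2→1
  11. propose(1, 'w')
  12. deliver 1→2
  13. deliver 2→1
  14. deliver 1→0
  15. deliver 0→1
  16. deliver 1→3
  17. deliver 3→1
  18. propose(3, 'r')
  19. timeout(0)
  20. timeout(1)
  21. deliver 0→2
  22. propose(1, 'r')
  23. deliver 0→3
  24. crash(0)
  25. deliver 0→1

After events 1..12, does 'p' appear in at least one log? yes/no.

yes

after 1 — timeout(1): n1:cand/t1/[-]
after 2 — deliver 1→3: n3:foll/t1/[-]
after 3 — deliver 3→1: ·
after 4 — deliver 1→2: n2:foll/t1/[-]
after 5 — deliver 2→1: n1:lead/t1/[-]
after 6 — propose(1,'p'): n1:lead/t1/[p]
after 7 — deliver 1→0: n0:foll/t1/[-]
after 8 — deliver 0→1: ·
after 9 — deliver 1→2: n2:foll/t1/[p]
after 10 — deliver 2→1: ·
after 11 — propose(1,'w'): n1:lead/t1/[p,w]
after 12 — deliver 1→2: n2:foll/t1/[p,w]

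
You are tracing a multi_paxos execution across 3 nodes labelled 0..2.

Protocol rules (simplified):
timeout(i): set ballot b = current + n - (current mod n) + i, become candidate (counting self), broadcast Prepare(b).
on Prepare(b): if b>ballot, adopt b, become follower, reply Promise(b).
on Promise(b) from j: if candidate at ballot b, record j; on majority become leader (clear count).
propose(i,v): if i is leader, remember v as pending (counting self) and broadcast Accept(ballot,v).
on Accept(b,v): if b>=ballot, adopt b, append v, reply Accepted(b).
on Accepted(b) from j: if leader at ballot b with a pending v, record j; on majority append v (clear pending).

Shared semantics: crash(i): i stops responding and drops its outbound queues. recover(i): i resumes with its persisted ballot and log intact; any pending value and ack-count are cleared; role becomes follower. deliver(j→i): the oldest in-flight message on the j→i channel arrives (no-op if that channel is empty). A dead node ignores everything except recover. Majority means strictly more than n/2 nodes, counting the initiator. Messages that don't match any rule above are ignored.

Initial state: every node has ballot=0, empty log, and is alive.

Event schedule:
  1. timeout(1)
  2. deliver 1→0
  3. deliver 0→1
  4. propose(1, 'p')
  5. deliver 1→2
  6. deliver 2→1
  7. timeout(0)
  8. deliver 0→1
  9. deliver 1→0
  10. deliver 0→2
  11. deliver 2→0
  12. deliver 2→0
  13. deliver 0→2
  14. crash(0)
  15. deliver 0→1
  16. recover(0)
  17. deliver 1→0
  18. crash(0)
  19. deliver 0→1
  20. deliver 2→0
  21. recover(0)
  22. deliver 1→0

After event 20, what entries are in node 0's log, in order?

empty

[1] timeout(1) → N1(cand b4 [-])
[2] deliver 1→0 → N0(foll b4 [-])
[3] deliver 0→1 → N1(lead b4 [-])
[4] propose(1,'p') → ∅
[5] deliver 1→2 → N2(foll b4 [-])
[6] deliver 2→1 → ∅
[7] timeout(0) → N0(cand b6 [-])
[8] deliver 0→1 → N1(foll b6 [-])
[9] deliver 1→0 → ∅
[10] deliver 0→2 → N2(foll b6 [-])
[11] deliver 2→0 → N0(lead b6 [-])
[12] deliver 2→0 → ∅
[13] deliver 0→2 → ∅
[14] crash(0) → N0(✗lead b6 [-])
[15] deliver 0→1 → ∅
[16] recover(0) → N0(foll b6 [-])
[17] deliver 1→0 → ∅
[18] crash(0) → N0(✗foll b6 [-])
[19] deliver 0→1 → ∅
[20] deliver 2→0 → ∅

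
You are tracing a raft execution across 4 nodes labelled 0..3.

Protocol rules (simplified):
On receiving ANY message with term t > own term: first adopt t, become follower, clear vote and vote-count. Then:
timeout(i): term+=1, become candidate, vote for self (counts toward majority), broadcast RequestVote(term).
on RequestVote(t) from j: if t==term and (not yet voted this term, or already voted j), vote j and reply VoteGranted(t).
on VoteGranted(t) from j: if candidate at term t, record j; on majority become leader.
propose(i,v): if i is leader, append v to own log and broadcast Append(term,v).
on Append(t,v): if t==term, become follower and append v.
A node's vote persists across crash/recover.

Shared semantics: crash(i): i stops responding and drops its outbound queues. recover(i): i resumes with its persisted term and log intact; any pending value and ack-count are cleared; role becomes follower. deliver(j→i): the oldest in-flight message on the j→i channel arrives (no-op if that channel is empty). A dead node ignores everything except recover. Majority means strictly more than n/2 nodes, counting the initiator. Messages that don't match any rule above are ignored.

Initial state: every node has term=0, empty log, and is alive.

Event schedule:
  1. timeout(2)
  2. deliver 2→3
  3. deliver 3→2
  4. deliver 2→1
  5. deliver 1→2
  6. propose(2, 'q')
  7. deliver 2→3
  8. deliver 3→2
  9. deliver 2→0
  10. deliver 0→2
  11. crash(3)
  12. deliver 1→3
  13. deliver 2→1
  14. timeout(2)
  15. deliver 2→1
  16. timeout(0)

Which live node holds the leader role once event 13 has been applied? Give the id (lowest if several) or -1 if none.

step 1 timeout(2): 2={cand,t=1,log=-}
step 2 deliver 2→3: 3={foll,t=1,log=-}
step 3 deliver 3→2: —
step 4 deliver 2→1: 1={foll,t=1,log=-}
step 5 deliver 1→2: 2={lead,t=1,log=-}
step 6 propose(2,'q'): 2={lead,t=1,log=q}
step 7 deliver 2→3: 3={foll,t=1,log=q}
step 8 deliver 3→2: —
step 9 deliver 2→0: 0={foll,t=1,log=-}
step 10 deliver 0→2: —
step 11 crash(3): 3={✗foll,t=1,log=q}
step 12 deliver 1→3: —
step 13 deliver 2→1: 1={foll,t=1,log=q}

2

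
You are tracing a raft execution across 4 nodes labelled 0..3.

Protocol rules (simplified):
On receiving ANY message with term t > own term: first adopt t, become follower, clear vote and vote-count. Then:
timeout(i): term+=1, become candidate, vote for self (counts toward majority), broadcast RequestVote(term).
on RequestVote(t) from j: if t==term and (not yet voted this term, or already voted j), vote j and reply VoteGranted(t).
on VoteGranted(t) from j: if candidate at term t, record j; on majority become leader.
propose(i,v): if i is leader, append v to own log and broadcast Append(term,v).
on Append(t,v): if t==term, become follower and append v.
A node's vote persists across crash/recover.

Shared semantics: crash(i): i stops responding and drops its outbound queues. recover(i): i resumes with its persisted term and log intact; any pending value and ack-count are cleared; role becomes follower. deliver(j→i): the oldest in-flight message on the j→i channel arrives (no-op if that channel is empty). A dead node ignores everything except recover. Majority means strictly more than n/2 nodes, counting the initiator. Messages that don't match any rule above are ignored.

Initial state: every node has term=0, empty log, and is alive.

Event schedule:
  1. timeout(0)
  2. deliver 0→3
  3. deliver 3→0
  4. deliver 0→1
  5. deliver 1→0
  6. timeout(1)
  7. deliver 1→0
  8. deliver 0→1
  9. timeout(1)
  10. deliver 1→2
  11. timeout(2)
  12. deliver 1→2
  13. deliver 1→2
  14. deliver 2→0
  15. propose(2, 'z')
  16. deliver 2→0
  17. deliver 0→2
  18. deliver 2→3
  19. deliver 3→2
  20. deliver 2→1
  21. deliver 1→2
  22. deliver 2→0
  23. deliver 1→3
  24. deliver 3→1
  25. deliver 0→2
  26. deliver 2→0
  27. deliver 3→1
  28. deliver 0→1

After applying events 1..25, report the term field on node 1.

e1 timeout(0): 0[cand,t=1,-]
e2 deliver 0→3: 3[foll,t=1,-]
e3 deliver 3→0: ·
e4 deliver 0→1: 1[foll,t=1,-]
e5 deliver 1→0: 0[lead,t=1,-]
e6 timeout(1): 1[cand,t=2,-]
e7 deliver 1→0: 0[foll,t=2,-]
e8 deliver 0→1: ·
e9 timeout(1): 1[cand,t=3,-]
e10 deliver 1→2: 2[foll,t=2,-]
e11 timeout(2): 2[cand,t=3,-]
e12 deliver 1→2: ·
e13 deliver 1→2: ·
e14 deliver 2→0: 0[foll,t=3,-]
e15 propose(2,'z'): ·
e16 deliver 2→0: ·
e17 deliver 0→2: ·
e18 deliver 2→3: 3[foll,t=3,-]
e19 deliver 3→2: ·
e20 deliver 2→1: ·
e21 deliver 1→2: ·
e22 deliver 2→0: ·
e23 deliver 1→3: ·
e24 deliver 3→1: ·
e25 deliver 0→2: 2[lead,t=3,-]

3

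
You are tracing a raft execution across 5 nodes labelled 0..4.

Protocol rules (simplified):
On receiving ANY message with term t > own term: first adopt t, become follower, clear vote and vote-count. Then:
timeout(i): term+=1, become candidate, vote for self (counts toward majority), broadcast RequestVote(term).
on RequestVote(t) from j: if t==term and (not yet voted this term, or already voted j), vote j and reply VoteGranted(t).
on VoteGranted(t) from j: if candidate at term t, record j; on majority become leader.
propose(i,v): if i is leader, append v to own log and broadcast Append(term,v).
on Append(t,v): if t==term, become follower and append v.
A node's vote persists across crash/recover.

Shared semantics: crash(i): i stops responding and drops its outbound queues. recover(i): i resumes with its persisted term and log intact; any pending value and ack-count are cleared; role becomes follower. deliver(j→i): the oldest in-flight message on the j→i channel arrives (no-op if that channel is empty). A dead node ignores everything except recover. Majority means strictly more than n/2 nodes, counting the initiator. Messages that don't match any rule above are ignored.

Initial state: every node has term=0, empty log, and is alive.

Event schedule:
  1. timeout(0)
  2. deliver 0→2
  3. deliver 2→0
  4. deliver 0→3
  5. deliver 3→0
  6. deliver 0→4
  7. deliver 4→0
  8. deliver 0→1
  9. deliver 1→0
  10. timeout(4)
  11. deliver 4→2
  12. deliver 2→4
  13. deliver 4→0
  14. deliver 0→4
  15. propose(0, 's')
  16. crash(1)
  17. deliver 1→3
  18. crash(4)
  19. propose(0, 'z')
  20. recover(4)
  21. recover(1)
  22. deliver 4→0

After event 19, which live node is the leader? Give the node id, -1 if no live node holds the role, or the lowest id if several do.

-1

[1] timeout(0) → N0(cand t1 [-])
[2] deliver 0→2 → N2(foll t1 [-])
[3] deliver 2→0 → ∅
[4] deliver 0→3 → N3(foll t1 [-])
[5] deliver 3→0 → N0(lead t1 [-])
[6] deliver 0→4 → N4(foll t1 [-])
[7] deliver 4→0 → ∅
[8] deliver 0→1 → N1(foll t1 [-])
[9] deliver 1→0 → ∅
[10] timeout(4) → N4(cand t2 [-])
[11] deliver 4→2 → N2(foll t2 [-])
[12] deliver 2→4 → ∅
[13] deliver 4→0 → N0(foll t2 [-])
[14] deliver 0→4 → N4(lead t2 [-])
[15] propose(0,'s') → ∅
[16] crash(1) → N1(✗foll t1 [-])
[17] deliver 1→3 → ∅
[18] crash(4) → N4(✗lead t2 [-])
[19] propose(0,'z') → ∅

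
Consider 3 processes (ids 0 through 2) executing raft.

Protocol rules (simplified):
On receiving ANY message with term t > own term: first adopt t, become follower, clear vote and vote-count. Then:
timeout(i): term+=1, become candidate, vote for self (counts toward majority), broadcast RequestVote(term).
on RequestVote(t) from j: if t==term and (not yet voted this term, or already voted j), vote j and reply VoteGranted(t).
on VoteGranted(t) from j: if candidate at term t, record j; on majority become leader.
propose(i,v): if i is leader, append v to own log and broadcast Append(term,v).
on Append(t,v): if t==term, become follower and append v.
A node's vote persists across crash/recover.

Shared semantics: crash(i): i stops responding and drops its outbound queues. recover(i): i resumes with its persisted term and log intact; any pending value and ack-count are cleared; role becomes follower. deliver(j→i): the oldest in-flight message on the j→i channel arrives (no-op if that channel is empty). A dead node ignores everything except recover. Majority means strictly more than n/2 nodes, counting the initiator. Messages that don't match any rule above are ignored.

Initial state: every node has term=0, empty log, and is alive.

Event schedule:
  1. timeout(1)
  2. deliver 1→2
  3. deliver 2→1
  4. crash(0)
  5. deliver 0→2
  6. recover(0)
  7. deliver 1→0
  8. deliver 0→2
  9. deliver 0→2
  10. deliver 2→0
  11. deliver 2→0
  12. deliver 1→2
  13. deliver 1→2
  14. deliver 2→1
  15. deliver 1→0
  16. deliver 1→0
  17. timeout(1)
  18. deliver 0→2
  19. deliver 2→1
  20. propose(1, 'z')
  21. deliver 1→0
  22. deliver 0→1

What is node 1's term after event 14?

1. timeout(1):  <1:cand t1 ->
2. deliver 1→2:  <2:foll t1 ->
3. deliver 2→1:  <1:lead t1 ->
4. crash(0):  <0:✗foll t0 ->
5. deliver 0→2:  nop
6. recover(0):  <0:foll t0 ->
7. deliver 1→0:  <0:foll t1 ->
8. deliver 0→2:  nop
9. deliver 0→2:  nop
10. deliver 2→0:  nop
11. deliver 2→0:  nop
12. deliver 1→2:  nop
13. deliver 1→2:  nop
14. deliver 2→1:  nop

1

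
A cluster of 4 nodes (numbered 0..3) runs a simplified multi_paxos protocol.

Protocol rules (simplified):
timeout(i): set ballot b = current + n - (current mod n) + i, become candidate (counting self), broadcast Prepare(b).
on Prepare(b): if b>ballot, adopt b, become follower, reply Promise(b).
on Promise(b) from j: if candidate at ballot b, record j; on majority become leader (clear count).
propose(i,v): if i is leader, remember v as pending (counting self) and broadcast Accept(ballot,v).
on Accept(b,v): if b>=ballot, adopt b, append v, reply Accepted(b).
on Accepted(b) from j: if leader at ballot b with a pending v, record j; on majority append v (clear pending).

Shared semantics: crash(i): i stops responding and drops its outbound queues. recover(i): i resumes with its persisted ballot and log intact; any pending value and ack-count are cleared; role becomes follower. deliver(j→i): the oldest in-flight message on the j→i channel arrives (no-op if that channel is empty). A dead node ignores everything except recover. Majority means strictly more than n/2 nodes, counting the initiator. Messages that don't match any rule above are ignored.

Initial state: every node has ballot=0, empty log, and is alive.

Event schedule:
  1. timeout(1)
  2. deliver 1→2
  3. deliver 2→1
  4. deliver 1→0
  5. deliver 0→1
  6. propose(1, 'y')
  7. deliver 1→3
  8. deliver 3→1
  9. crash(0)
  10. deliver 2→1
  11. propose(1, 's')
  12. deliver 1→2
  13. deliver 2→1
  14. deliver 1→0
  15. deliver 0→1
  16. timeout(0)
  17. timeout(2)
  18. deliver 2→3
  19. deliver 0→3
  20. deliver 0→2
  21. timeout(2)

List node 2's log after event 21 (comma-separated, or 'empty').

e1 timeout(1): 1[cand,b=5,-]
e2 deliver 1→2: 2[foll,b=5,-]
e3 deliver 2→1: ·
e4 deliver 1→0: 0[foll,b=5,-]
e5 deliver 0→1: 1[lead,b=5,-]
e6 propose(1,'y'): ·
e7 deliver 1→3: 3[foll,b=5,-]
e8 deliver 3→1: ·
e9 crash(0): 0[✗foll,b=5,-]
e10 deliver 2→1: ·
e11 propose(1,'s'): ·
e12 deliver 1→2: 2[foll,b=5,y]
e13 deliver 2→1: ·
e14 deliver 1→0: ·
e15 deliver 0→1: ·
e16 timeout(0): ·
e17 timeout(2): 2[cand,b=10,y]
e18 deliver 2→3: 3[foll,b=10,-]
e19 deliver 0→3: ·
e20 deliver 0→2: ·
e21 timeout(2): 2[cand,b=14,y]

y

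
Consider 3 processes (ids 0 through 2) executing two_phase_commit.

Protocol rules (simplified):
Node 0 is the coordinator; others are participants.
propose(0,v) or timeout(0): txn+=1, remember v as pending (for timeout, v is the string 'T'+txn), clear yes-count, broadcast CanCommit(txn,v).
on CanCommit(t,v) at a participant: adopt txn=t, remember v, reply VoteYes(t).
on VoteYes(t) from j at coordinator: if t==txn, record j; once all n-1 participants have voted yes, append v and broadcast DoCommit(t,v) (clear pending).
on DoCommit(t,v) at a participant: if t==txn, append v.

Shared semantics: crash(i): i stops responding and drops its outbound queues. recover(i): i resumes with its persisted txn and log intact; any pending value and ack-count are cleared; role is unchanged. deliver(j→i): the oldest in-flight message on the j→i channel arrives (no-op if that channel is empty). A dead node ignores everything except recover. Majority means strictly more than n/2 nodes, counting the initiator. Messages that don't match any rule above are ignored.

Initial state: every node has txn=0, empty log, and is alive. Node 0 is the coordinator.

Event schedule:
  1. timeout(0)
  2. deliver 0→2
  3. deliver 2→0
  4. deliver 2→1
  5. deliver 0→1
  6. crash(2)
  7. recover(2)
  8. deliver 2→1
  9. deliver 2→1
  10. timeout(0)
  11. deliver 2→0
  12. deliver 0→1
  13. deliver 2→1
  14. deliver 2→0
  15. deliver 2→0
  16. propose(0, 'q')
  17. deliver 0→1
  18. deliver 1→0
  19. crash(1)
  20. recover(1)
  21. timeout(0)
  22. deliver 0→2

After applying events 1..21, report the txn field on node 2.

step 1 timeout(0): 0={coor,t=1,log=-}
step 2 deliver 0→2: 2={part,t=1,log=-}
step 3 deliver 2→0: —
step 4 deliver 2→1: —
step 5 deliver 0→1: 1={part,t=1,log=-}
step 6 crash(2): 2={✗part,t=1,log=-}
step 7 recover(2): 2={part,t=1,log=-}
step 8 deliver 2→1: —
step 9 deliver 2→1: —
step 10 timeout(0): 0={coor,t=2,log=-}
step 11 deliver 2→0: —
step 12 deliver 0→1: 1={part,t=2,log=-}
step 13 deliver 2→1: —
step 14 deliver 2→0: —
step 15 deliver 2→0: —
step 16 propose(0,'q'): 0={coor,t=3,log=-}
step 17 deliver 0→1: 1={part,t=3,log=-}
step 18 deliver 1→0: —
step 19 crash(1): 1={✗part,t=3,log=-}
step 20 recover(1): 1={part,t=3,log=-}
step 21 timeout(0): 0={coor,t=4,log=-}

1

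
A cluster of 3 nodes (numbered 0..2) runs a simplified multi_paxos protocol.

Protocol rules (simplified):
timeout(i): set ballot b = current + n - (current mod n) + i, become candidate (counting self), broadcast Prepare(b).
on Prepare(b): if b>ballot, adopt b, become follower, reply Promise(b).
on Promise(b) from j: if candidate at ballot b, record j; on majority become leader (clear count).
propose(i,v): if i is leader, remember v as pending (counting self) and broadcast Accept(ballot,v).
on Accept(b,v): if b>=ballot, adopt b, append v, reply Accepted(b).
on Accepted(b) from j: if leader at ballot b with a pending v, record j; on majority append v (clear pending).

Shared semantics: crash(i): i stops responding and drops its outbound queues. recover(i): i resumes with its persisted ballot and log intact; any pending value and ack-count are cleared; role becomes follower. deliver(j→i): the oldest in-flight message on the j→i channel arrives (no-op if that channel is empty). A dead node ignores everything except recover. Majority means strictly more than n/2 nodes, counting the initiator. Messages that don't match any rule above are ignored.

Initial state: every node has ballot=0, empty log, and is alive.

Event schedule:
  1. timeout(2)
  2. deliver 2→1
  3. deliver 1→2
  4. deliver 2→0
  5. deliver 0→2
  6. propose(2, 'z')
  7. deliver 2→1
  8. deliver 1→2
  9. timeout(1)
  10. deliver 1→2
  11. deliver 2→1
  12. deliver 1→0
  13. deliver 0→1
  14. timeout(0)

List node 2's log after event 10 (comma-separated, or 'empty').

z

[1] timeout(2) → N2(cand b5 [-])
[2] deliver 2→1 → N1(foll b5 [-])
[3] deliver 1→2 → N2(lead b5 [-])
[4] deliver 2→0 → N0(foll b5 [-])
[5] deliver 0→2 → ∅
[6] propose(2,'z') → ∅
[7] deliver 2→1 → N1(foll b5 [z])
[8] deliver 1→2 → N2(lead b5 [z])
[9] timeout(1) → N1(cand b7 [z])
[10] deliver 1→2 → N2(foll b7 [z])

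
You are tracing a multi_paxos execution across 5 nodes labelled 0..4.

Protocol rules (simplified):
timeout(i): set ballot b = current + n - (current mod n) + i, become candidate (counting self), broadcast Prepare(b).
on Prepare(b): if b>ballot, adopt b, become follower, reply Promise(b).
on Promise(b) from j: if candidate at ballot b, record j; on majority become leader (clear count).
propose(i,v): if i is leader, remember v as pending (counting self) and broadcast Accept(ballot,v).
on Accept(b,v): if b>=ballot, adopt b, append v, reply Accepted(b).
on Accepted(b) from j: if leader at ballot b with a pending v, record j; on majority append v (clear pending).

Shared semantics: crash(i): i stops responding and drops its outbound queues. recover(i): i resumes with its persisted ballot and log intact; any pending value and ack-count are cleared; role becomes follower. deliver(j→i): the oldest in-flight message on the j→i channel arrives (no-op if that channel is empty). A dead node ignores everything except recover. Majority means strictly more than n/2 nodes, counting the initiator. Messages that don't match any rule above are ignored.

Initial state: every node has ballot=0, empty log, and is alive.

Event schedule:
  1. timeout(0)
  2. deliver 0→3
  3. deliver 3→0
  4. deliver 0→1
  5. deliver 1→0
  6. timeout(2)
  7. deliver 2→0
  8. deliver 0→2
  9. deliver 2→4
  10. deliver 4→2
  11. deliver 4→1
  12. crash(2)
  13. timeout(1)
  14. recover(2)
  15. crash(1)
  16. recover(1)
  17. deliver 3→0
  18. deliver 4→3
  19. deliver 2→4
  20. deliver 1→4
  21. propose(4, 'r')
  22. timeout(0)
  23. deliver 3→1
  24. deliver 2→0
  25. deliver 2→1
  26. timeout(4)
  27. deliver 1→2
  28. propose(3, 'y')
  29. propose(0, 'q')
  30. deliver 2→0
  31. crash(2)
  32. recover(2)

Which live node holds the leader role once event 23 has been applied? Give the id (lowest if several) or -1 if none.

e1 timeout(0): 0[cand,b=5,-]
e2 deliver 0→3: 3[foll,b=5,-]
e3 deliver 3→0: ·
e4 deliver 0→1: 1[foll,b=5,-]
e5 deliver 1→0: 0[lead,b=5,-]
e6 timeout(2): 2[cand,b=7,-]
e7 deliver 2→0: 0[foll,b=7,-]
e8 deliver 0→2: ·
e9 deliver 2→4: 4[foll,b=7,-]
e10 deliver 4→2: ·
e11 deliver 4→1: ·
e12 crash(2): 2[✗cand,b=7,-]
e13 timeout(1): 1[cand,b=11,-]
e14 recover(2): 2[foll,b=7,-]
e15 crash(1): 1[✗cand,b=11,-]
e16 recover(1): 1[foll,b=11,-]
e17 deliver 3→0: ·
e18 deliver 4→3: ·
e19 deliver 2→4: ·
e20 deliver 1→4: ·
e21 propose(4,'r'): ·
e22 timeout(0): 0[cand,b=10,-]
e23 deliver 3→1: ·

-1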